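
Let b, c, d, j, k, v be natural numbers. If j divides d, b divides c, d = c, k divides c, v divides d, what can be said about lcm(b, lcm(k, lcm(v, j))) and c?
lcm(b, lcm(k, lcm(v, j))) divides c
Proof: From v divides d and j divides d, lcm(v, j) divides d. Since d = c, lcm(v, j) divides c. Since k divides c, lcm(k, lcm(v, j)) divides c. b divides c, so lcm(b, lcm(k, lcm(v, j))) divides c.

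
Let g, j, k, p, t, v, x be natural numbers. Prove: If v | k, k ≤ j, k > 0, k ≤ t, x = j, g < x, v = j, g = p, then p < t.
v | k and k > 0, so v ≤ k. Because v = j, j ≤ k. Since k ≤ j, j = k. g = p and g < x, thus p < x. Since x = j, p < j. Since j = k, p < k. k ≤ t, so p < t.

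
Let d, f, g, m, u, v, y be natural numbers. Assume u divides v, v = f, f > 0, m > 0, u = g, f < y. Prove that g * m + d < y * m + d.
From u = g and u divides v, g divides v. v = f, so g divides f. Since f > 0, g ≤ f. Since f < y, g < y. Since m > 0, by multiplying by a positive, g * m < y * m. Then g * m + d < y * m + d.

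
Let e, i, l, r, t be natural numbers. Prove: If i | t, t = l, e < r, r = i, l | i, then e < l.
From t = l and i | t, i | l. Since l | i, i = l. r = i and e < r, hence e < i. Since i = l, e < l.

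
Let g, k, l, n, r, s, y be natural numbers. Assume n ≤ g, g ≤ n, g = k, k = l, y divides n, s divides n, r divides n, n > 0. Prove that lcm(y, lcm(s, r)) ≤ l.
From n ≤ g and g ≤ n, n = g. g = k, so n = k. k = l, so n = l. s divides n and r divides n, hence lcm(s, r) divides n. Because y divides n, lcm(y, lcm(s, r)) divides n. n > 0, so lcm(y, lcm(s, r)) ≤ n. Since n = l, lcm(y, lcm(s, r)) ≤ l.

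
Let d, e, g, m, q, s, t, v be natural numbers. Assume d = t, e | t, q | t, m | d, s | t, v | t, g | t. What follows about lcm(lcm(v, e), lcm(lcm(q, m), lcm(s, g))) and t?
lcm(lcm(v, e), lcm(lcm(q, m), lcm(s, g))) | t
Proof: From v | t and e | t, lcm(v, e) | t. From d = t and m | d, m | t. Since q | t, lcm(q, m) | t. s | t and g | t, therefore lcm(s, g) | t. Since lcm(q, m) | t, lcm(lcm(q, m), lcm(s, g)) | t. Since lcm(v, e) | t, lcm(lcm(v, e), lcm(lcm(q, m), lcm(s, g))) | t.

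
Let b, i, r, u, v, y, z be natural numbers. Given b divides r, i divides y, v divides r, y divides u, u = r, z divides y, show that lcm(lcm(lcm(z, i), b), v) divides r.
z divides y and i divides y, therefore lcm(z, i) divides y. u = r and y divides u, therefore y divides r. From lcm(z, i) divides y, lcm(z, i) divides r. Since b divides r, lcm(lcm(z, i), b) divides r. Since v divides r, lcm(lcm(lcm(z, i), b), v) divides r.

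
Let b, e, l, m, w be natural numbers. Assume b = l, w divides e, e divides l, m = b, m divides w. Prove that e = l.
m = b and b = l, thus m = l. m divides w and w divides e, therefore m divides e. Since m = l, l divides e. e divides l, so e = l.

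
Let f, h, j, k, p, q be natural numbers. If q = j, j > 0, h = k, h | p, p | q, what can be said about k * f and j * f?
k * f ≤ j * f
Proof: h = k and h | p, therefore k | p. q = j and p | q, therefore p | j. Since k | p, k | j. j > 0, so k ≤ j. Then k * f ≤ j * f.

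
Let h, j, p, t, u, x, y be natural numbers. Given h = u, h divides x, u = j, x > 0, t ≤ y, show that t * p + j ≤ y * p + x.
t ≤ y. By multiplying by a non-negative, t * p ≤ y * p. h = u and h divides x, so u divides x. u = j, so j divides x. x > 0, so j ≤ x. Since t * p ≤ y * p, t * p + j ≤ y * p + x.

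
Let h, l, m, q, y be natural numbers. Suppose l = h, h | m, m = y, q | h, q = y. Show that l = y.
m = y and h | m, therefore h | y. q = y and q | h, hence y | h. h | y, so h = y. Since l = h, l = y.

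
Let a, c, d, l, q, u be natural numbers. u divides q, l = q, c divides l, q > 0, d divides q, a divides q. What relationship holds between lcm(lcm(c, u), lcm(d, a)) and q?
lcm(lcm(c, u), lcm(d, a)) ≤ q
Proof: l = q and c divides l, so c divides q. Since u divides q, lcm(c, u) divides q. d divides q and a divides q, so lcm(d, a) divides q. Because lcm(c, u) divides q, lcm(lcm(c, u), lcm(d, a)) divides q. q > 0, so lcm(lcm(c, u), lcm(d, a)) ≤ q.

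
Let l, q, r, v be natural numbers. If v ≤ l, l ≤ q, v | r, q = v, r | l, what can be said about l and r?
l = r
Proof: q = v and l ≤ q, therefore l ≤ v. v ≤ l, so v = l. v | r, so l | r. Since r | l, l = r.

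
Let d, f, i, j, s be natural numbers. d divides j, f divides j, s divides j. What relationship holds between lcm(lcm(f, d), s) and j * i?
lcm(lcm(f, d), s) divides j * i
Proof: f divides j and d divides j, so lcm(f, d) divides j. Since s divides j, lcm(lcm(f, d), s) divides j. Then lcm(lcm(f, d), s) divides j * i.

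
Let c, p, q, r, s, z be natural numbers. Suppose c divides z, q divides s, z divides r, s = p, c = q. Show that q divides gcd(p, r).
s = p and q divides s, therefore q divides p. c = q and c divides z, therefore q divides z. z divides r, so q divides r. q divides p, so q divides gcd(p, r).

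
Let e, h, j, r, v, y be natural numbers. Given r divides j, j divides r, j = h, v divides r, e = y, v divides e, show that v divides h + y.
r divides j and j divides r, therefore r = j. j = h, so r = h. Since v divides r, v divides h. Since e = y and v divides e, v divides y. v divides h, so v divides h + y.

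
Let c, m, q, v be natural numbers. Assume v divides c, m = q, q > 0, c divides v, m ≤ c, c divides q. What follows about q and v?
q = v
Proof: From v divides c and c divides v, v = c. c divides q and q > 0, so c ≤ q. From m = q and m ≤ c, q ≤ c. Since c ≤ q, c = q. v = c, so v = q. Then q = v.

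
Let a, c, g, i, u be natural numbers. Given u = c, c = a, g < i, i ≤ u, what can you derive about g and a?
g < a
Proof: u = c and c = a, hence u = a. Because g < i and i ≤ u, g < u. u = a, so g < a.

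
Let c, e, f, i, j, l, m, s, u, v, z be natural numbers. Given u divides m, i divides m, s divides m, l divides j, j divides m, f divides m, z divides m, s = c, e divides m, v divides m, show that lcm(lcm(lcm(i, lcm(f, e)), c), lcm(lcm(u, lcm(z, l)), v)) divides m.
f divides m and e divides m, thus lcm(f, e) divides m. Since i divides m, lcm(i, lcm(f, e)) divides m. Since s = c and s divides m, c divides m. Since lcm(i, lcm(f, e)) divides m, lcm(lcm(i, lcm(f, e)), c) divides m. Because l divides j and j divides m, l divides m. z divides m, so lcm(z, l) divides m. Since u divides m, lcm(u, lcm(z, l)) divides m. Because v divides m, lcm(lcm(u, lcm(z, l)), v) divides m. lcm(lcm(i, lcm(f, e)), c) divides m, so lcm(lcm(lcm(i, lcm(f, e)), c), lcm(lcm(u, lcm(z, l)), v)) divides m.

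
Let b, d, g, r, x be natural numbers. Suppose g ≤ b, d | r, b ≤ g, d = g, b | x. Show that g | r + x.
d = g and d | r, hence g | r. Since b ≤ g and g ≤ b, b = g. Since b | x, g | x. g | r, so g | r + x.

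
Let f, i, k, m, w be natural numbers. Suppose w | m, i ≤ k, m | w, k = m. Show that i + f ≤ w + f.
m | w and w | m, hence m = w. k = m, so k = w. i ≤ k, so i ≤ w. Then i + f ≤ w + f.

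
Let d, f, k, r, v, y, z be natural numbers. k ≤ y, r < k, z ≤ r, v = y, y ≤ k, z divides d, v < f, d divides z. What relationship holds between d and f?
d < f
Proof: Because z divides d and d divides z, z = d. z ≤ r and r < k, therefore z < k. Because z = d, d < k. y ≤ k and k ≤ y, hence y = k. v = y and v < f, thus y < f. y = k, so k < f. d < k, so d < f.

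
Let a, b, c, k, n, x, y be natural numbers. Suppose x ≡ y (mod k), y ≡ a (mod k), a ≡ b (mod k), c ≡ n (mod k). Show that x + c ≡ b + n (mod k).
Because x ≡ y (mod k) and y ≡ a (mod k), x ≡ a (mod k). a ≡ b (mod k), so x ≡ b (mod k). Because c ≡ n (mod k), x + c ≡ b + n (mod k).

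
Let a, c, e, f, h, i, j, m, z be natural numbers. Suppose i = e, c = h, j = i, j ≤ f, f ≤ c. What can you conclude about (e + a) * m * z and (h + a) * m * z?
(e + a) * m * z ≤ (h + a) * m * z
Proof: Since j = i and j ≤ f, i ≤ f. Since i = e, e ≤ f. Because c = h and f ≤ c, f ≤ h. Because e ≤ f, e ≤ h. Then e + a ≤ h + a. Then (e + a) * m ≤ (h + a) * m. Then (e + a) * m * z ≤ (h + a) * m * z.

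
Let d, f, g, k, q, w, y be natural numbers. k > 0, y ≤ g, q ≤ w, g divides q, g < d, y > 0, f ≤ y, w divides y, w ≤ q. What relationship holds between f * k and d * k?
f * k < d * k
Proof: Since q ≤ w and w ≤ q, q = w. g divides q, so g divides w. w divides y, so g divides y. Since y > 0, g ≤ y. From y ≤ g, y = g. f ≤ y, so f ≤ g. g < d, so f < d. Combined with k > 0, by multiplying by a positive, f * k < d * k.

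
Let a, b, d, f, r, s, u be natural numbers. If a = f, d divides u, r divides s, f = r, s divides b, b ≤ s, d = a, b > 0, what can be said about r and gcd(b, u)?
r divides gcd(b, u)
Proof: s divides b and b > 0, hence s ≤ b. Since b ≤ s, s = b. r divides s, so r divides b. Since d = a and a = f, d = f. d divides u, so f divides u. f = r, so r divides u. r divides b, so r divides gcd(b, u).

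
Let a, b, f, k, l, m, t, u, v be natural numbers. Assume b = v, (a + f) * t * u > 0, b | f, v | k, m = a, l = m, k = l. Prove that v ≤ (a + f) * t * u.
Since l = m and m = a, l = a. k = l, so k = a. v | k, so v | a. b = v and b | f, so v | f. v | a, so v | a + f. Then v | (a + f) * t. Then v | (a + f) * t * u. (a + f) * t * u > 0, so v ≤ (a + f) * t * u.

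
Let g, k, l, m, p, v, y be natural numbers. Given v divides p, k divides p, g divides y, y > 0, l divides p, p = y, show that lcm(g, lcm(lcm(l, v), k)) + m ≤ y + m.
Because l divides p and v divides p, lcm(l, v) divides p. k divides p, so lcm(lcm(l, v), k) divides p. p = y, so lcm(lcm(l, v), k) divides y. g divides y, so lcm(g, lcm(lcm(l, v), k)) divides y. Since y > 0, lcm(g, lcm(lcm(l, v), k)) ≤ y. Then lcm(g, lcm(lcm(l, v), k)) + m ≤ y + m.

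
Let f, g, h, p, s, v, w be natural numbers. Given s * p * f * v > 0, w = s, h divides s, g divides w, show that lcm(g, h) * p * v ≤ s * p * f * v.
Because w = s and g divides w, g divides s. h divides s, so lcm(g, h) divides s. Then lcm(g, h) * p divides s * p. Then lcm(g, h) * p divides s * p * f. Then lcm(g, h) * p * v divides s * p * f * v. Since s * p * f * v > 0, lcm(g, h) * p * v ≤ s * p * f * v.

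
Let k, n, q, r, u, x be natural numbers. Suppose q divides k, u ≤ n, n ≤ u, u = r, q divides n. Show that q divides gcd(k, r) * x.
Since n ≤ u and u ≤ n, n = u. u = r, so n = r. q divides n, so q divides r. Since q divides k, q divides gcd(k, r). Then q divides gcd(k, r) * x.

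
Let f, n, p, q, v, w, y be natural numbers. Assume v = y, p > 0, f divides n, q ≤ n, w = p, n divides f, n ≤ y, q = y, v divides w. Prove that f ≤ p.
q = y and q ≤ n, therefore y ≤ n. Because n ≤ y, y = n. n divides f and f divides n, so n = f. y = n, so y = f. w = p and v divides w, therefore v divides p. Since v = y, y divides p. Since p > 0, y ≤ p. y = f, so f ≤ p.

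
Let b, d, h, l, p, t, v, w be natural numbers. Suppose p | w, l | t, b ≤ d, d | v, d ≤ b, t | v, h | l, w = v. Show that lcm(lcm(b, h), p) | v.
d ≤ b and b ≤ d, therefore d = b. d | v, so b | v. h | l and l | t, therefore h | t. Since t | v, h | v. From b | v, lcm(b, h) | v. w = v and p | w, so p | v. lcm(b, h) | v, so lcm(lcm(b, h), p) | v.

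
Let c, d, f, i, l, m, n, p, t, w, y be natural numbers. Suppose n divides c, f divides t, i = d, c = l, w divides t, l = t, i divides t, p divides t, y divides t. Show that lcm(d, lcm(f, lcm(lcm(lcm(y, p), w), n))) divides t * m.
Because i = d and i divides t, d divides t. From y divides t and p divides t, lcm(y, p) divides t. Because w divides t, lcm(lcm(y, p), w) divides t. From c = l and l = t, c = t. n divides c, so n divides t. Since lcm(lcm(y, p), w) divides t, lcm(lcm(lcm(y, p), w), n) divides t. Because f divides t, lcm(f, lcm(lcm(lcm(y, p), w), n)) divides t. Since d divides t, lcm(d, lcm(f, lcm(lcm(lcm(y, p), w), n))) divides t. Then lcm(d, lcm(f, lcm(lcm(lcm(y, p), w), n))) divides t * m.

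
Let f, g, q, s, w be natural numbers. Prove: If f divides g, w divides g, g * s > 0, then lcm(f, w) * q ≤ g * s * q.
Because f divides g and w divides g, lcm(f, w) divides g. Then lcm(f, w) divides g * s. g * s > 0, so lcm(f, w) ≤ g * s. By multiplying by a non-negative, lcm(f, w) * q ≤ g * s * q.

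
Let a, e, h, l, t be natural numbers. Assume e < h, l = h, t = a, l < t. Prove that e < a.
t = a and l < t, so l < a. Since l = h, h < a. e < h, so e < a.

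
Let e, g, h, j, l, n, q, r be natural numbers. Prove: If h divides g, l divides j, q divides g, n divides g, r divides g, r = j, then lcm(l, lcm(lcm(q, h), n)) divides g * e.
From r = j and r divides g, j divides g. l divides j, so l divides g. Since q divides g and h divides g, lcm(q, h) divides g. n divides g, so lcm(lcm(q, h), n) divides g. From l divides g, lcm(l, lcm(lcm(q, h), n)) divides g. Then lcm(l, lcm(lcm(q, h), n)) divides g * e.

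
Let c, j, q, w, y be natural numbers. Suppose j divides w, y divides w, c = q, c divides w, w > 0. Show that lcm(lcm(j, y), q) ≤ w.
j divides w and y divides w, hence lcm(j, y) divides w. Because c = q and c divides w, q divides w. Since lcm(j, y) divides w, lcm(lcm(j, y), q) divides w. Since w > 0, lcm(lcm(j, y), q) ≤ w.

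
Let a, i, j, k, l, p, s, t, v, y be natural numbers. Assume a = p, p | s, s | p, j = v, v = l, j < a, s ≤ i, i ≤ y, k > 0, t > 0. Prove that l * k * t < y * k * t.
p | s and s | p, therefore p = s. Since a = p, a = s. Since j = v and v = l, j = l. j < a, so l < a. From a = s, l < s. s ≤ i and i ≤ y, hence s ≤ y. l < s, so l < y. Since k > 0, l * k < y * k. t > 0, so l * k * t < y * k * t.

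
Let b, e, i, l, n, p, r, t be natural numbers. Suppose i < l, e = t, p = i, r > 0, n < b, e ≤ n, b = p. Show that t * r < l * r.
Because b = p and p = i, b = i. Since e ≤ n and n < b, e < b. b = i, so e < i. i < l, so e < l. e = t, so t < l. Since r > 0, t * r < l * r.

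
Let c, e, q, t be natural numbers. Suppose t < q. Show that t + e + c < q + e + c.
Because t < q, t + e < q + e. Then t + e + c < q + e + c.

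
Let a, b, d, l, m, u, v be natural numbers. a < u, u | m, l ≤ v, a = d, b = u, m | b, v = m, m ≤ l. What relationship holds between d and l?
d < l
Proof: Because b = u and m | b, m | u. u | m, so u = m. v = m and l ≤ v, hence l ≤ m. m ≤ l, so m = l. Since u = m, u = l. a = d and a < u, therefore d < u. Since u = l, d < l.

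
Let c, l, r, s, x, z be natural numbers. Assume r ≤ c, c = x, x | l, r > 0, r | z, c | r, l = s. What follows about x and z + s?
x | z + s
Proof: c | r and r > 0, therefore c ≤ r. From r ≤ c, r = c. Since r | z, c | z. c = x, so x | z. From l = s and x | l, x | s. Since x | z, x | z + s.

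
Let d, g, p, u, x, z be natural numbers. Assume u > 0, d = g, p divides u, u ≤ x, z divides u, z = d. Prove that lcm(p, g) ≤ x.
z = d and d = g, hence z = g. Because z divides u, g divides u. p divides u, so lcm(p, g) divides u. Since u > 0, lcm(p, g) ≤ u. Since u ≤ x, lcm(p, g) ≤ x.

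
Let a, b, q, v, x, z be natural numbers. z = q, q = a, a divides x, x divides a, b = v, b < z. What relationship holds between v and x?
v < x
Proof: z = q and q = a, therefore z = a. Because a divides x and x divides a, a = x. z = a, so z = x. b = v and b < z, hence v < z. Because z = x, v < x.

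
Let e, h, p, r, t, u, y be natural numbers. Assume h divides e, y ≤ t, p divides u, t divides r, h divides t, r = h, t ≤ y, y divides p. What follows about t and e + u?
t divides e + u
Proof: r = h and t divides r, therefore t divides h. h divides t, so h = t. h divides e, so t divides e. y ≤ t and t ≤ y, thus y = t. Because y divides p and p divides u, y divides u. y = t, so t divides u. From t divides e, t divides e + u.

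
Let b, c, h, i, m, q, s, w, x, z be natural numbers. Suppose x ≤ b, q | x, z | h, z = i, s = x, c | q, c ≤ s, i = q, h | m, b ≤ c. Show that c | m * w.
From x ≤ b and b ≤ c, x ≤ c. s = x and c ≤ s, hence c ≤ x. Because x ≤ c, x = c. q | x, so q | c. Because c | q, q = c. i = q, so i = c. z = i and z | h, hence i | h. h | m, so i | m. From i = c, c | m. Then c | m * w.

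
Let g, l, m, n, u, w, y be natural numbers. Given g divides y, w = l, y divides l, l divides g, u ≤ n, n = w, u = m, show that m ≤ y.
n = w and w = l, therefore n = l. l divides g and g divides y, hence l divides y. y divides l, so l = y. n = l, so n = y. u = m and u ≤ n, so m ≤ n. From n = y, m ≤ y.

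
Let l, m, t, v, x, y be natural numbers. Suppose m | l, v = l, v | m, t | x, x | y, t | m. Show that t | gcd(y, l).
t | x and x | y, thus t | y. Because v = l and v | m, l | m. Because m | l, m = l. t | m, so t | l. t | y, so t | gcd(y, l).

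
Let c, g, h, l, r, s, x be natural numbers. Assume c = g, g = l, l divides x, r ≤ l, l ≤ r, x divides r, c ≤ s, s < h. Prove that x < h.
Since c = g and g = l, c = l. r ≤ l and l ≤ r, therefore r = l. x divides r, so x divides l. l divides x, so l = x. Since c = l, c = x. c ≤ s and s < h, therefore c < h. Since c = x, x < h.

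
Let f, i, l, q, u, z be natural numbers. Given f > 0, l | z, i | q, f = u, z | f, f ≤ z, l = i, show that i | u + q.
z | f and f > 0, so z ≤ f. Since f ≤ z, z = f. Since f = u, z = u. Since l = i and l | z, i | z. Since z = u, i | u. Since i | q, i | u + q.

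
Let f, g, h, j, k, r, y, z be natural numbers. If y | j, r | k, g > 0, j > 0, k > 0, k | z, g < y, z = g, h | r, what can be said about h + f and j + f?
h + f < j + f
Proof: h | r and r | k, thus h | k. k > 0, so h ≤ k. z = g and k | z, so k | g. Since g > 0, k ≤ g. Since h ≤ k, h ≤ g. Because y | j and j > 0, y ≤ j. Since g < y, g < j. Since h ≤ g, h < j. Then h + f < j + f.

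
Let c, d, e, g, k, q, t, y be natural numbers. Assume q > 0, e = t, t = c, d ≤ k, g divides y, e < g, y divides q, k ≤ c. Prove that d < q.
d ≤ k and k ≤ c, hence d ≤ c. e = t and t = c, so e = c. e < g, so c < g. d ≤ c, so d < g. From g divides y and y divides q, g divides q. q > 0, so g ≤ q. Because d < g, d < q.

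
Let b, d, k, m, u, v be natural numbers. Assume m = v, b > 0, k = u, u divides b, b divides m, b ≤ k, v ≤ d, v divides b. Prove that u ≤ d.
m = v and b divides m, therefore b divides v. Since v divides b, v = b. k = u and b ≤ k, so b ≤ u. Because u divides b and b > 0, u ≤ b. Since b ≤ u, b = u. v = b, so v = u. v ≤ d, so u ≤ d.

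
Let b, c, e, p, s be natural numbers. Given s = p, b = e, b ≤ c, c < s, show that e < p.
b = e and b ≤ c, therefore e ≤ c. Since c < s, e < s. Since s = p, e < p.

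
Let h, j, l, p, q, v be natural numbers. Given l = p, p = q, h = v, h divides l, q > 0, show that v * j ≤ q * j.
Because l = p and p = q, l = q. h = v and h divides l, hence v divides l. l = q, so v divides q. Since q > 0, v ≤ q. By multiplying by a non-negative, v * j ≤ q * j.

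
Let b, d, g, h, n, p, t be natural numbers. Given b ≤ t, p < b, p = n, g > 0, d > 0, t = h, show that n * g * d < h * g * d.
t = h and b ≤ t, so b ≤ h. Since p < b, p < h. p = n, so n < h. Since g > 0, by multiplying by a positive, n * g < h * g. Combining with d > 0, by multiplying by a positive, n * g * d < h * g * d.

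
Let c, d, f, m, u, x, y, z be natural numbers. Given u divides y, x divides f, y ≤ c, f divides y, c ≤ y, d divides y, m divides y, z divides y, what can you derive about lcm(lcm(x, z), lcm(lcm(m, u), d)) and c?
lcm(lcm(x, z), lcm(lcm(m, u), d)) divides c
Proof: y ≤ c and c ≤ y, therefore y = c. From x divides f and f divides y, x divides y. z divides y, so lcm(x, z) divides y. m divides y and u divides y, therefore lcm(m, u) divides y. From d divides y, lcm(lcm(m, u), d) divides y. Since lcm(x, z) divides y, lcm(lcm(x, z), lcm(lcm(m, u), d)) divides y. Since y = c, lcm(lcm(x, z), lcm(lcm(m, u), d)) divides c.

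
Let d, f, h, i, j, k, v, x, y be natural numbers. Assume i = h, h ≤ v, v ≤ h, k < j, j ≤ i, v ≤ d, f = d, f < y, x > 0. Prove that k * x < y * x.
h ≤ v and v ≤ h, hence h = v. Because i = h, i = v. k < j and j ≤ i, so k < i. Since i = v, k < v. f = d and f < y, so d < y. v ≤ d, so v < y. Since k < v, k < y. Since x > 0, by multiplying by a positive, k * x < y * x.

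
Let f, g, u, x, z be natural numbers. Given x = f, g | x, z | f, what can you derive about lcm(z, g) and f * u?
lcm(z, g) | f * u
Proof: x = f and g | x, thus g | f. Since z | f, lcm(z, g) | f. Then lcm(z, g) | f * u.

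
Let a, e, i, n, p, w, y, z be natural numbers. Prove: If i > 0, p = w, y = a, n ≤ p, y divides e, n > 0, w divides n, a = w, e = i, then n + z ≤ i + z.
w divides n and n > 0, hence w ≤ n. p = w and n ≤ p, therefore n ≤ w. Since w ≤ n, w = n. Since a = w, a = n. y = a, so y = n. e = i and y divides e, thus y divides i. y = n, so n divides i. Since i > 0, n ≤ i. Then n + z ≤ i + z.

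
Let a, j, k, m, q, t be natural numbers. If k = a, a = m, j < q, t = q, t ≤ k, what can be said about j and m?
j < m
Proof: k = a and a = m, so k = m. From t = q and t ≤ k, q ≤ k. Since j < q, j < k. k = m, so j < m.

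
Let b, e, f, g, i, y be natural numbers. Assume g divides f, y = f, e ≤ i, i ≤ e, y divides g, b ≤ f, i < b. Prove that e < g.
i ≤ e and e ≤ i, so i = e. y = f and y divides g, hence f divides g. g divides f, so f = g. Since i < b and b ≤ f, i < f. f = g, so i < g. i = e, so e < g.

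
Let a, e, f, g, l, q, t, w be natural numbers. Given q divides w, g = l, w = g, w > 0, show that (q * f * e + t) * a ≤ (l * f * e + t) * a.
w = g and g = l, thus w = l. From q divides w and w > 0, q ≤ w. Since w = l, q ≤ l. By multiplying by a non-negative, q * f ≤ l * f. By multiplying by a non-negative, q * f * e ≤ l * f * e. Then q * f * e + t ≤ l * f * e + t. By multiplying by a non-negative, (q * f * e + t) * a ≤ (l * f * e + t) * a.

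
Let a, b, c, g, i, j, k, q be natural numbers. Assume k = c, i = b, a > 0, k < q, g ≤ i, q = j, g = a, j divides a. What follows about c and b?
c < b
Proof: q = j and k < q, therefore k < j. From k = c, c < j. Because j divides a and a > 0, j ≤ a. Since g = a and g ≤ i, a ≤ i. Since i = b, a ≤ b. j ≤ a, so j ≤ b. Since c < j, c < b.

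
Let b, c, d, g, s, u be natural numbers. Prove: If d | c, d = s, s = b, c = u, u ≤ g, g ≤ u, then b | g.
From u ≤ g and g ≤ u, u = g. Because d = s and s = b, d = b. From c = u and d | c, d | u. From d = b, b | u. u = g, so b | g.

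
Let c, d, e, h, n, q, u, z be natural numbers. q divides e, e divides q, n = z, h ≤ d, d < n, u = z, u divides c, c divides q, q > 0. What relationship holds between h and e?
h < e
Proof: q divides e and e divides q, so q = e. h ≤ d and d < n, thus h < n. Since n = z, h < z. u = z and u divides c, hence z divides c. Since c divides q, z divides q. Since q > 0, z ≤ q. h < z, so h < q. q = e, so h < e.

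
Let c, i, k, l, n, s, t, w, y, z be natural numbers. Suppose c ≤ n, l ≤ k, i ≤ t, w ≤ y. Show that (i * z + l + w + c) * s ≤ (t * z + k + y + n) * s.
i ≤ t, thus i * z ≤ t * z. Since l ≤ k, i * z + l ≤ t * z + k. Since w ≤ y and c ≤ n, w + c ≤ y + n. Since i * z + l ≤ t * z + k, i * z + l + w + c ≤ t * z + k + y + n. Then (i * z + l + w + c) * s ≤ (t * z + k + y + n) * s.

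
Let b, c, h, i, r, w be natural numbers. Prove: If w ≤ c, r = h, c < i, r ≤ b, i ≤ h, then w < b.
From c < i and i ≤ h, c < h. r = h and r ≤ b, so h ≤ b. c < h, so c < b. Since w ≤ c, w < b.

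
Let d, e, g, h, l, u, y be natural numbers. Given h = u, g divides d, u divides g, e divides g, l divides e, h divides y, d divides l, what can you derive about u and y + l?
u divides y + l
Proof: Because h = u and h divides y, u divides y. From g divides d and d divides l, g divides l. l divides e and e divides g, therefore l divides g. From g divides l, g = l. Since u divides g, u divides l. Since u divides y, u divides y + l.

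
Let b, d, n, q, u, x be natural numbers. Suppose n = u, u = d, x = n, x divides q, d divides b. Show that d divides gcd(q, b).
From n = u and u = d, n = d. x = n and x divides q, therefore n divides q. Because n = d, d divides q. Because d divides b, d divides gcd(q, b).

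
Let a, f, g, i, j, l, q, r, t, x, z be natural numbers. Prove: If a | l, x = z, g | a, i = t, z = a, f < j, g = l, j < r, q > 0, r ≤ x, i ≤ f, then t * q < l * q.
Since g = l and g | a, l | a. Since a | l, a = l. Since z = a, z = l. Because x = z and r ≤ x, r ≤ z. j < r, so j < z. Since f < j, f < z. z = l, so f < l. i ≤ f, so i < l. Since i = t, t < l. Since q > 0, t * q < l * q.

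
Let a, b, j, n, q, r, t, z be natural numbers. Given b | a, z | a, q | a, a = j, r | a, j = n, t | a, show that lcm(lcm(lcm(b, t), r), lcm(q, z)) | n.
Because a = j and j = n, a = n. Since b | a and t | a, lcm(b, t) | a. From r | a, lcm(lcm(b, t), r) | a. q | a and z | a, so lcm(q, z) | a. From lcm(lcm(b, t), r) | a, lcm(lcm(lcm(b, t), r), lcm(q, z)) | a. Since a = n, lcm(lcm(lcm(b, t), r), lcm(q, z)) | n.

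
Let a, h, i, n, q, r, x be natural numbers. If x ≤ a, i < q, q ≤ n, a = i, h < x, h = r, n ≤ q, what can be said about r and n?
r < n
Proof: q ≤ n and n ≤ q, hence q = n. From h = r and h < x, r < x. a = i and x ≤ a, thus x ≤ i. Since i < q, x < q. r < x, so r < q. Since q = n, r < n.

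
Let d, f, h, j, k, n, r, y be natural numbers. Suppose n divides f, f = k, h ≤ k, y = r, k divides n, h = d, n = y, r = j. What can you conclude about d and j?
d ≤ j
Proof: From f = k and n divides f, n divides k. Since k divides n, k = n. Since n = y, k = y. From y = r, k = r. Since r = j, k = j. h = d and h ≤ k, so d ≤ k. From k = j, d ≤ j.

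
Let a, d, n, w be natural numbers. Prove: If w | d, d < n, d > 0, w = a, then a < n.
w | d and d > 0, hence w ≤ d. Since d < n, w < n. w = a, so a < n.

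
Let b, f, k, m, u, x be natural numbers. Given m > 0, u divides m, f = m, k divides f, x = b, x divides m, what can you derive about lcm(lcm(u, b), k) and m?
lcm(lcm(u, b), k) ≤ m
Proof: From x = b and x divides m, b divides m. Since u divides m, lcm(u, b) divides m. f = m and k divides f, so k divides m. lcm(u, b) divides m, so lcm(lcm(u, b), k) divides m. Since m > 0, lcm(lcm(u, b), k) ≤ m.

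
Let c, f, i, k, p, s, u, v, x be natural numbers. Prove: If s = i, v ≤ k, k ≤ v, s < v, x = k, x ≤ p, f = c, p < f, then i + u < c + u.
v ≤ k and k ≤ v, therefore v = k. s < v, so s < k. Since s = i, i < k. Since x = k and x ≤ p, k ≤ p. From i < k, i < p. From f = c and p < f, p < c. i < p, so i < c. Then i + u < c + u.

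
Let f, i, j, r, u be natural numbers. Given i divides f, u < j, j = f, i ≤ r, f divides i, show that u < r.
j = f and u < j, therefore u < f. From i divides f and f divides i, i = f. Since i ≤ r, f ≤ r. u < f, so u < r.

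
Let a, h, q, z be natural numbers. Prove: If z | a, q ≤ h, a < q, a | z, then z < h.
a | z and z | a, so a = z. Since a < q and q ≤ h, a < h. Because a = z, z < h.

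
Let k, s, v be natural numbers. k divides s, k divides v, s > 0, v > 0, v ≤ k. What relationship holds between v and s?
v ≤ s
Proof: k divides v and v > 0, thus k ≤ v. v ≤ k, so k = v. k divides s and s > 0, hence k ≤ s. Since k = v, v ≤ s.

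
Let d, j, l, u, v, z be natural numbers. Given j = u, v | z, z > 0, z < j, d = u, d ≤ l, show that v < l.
v | z and z > 0, hence v ≤ z. z < j, so v < j. j = u, so v < u. Because d = u and d ≤ l, u ≤ l. Since v < u, v < l.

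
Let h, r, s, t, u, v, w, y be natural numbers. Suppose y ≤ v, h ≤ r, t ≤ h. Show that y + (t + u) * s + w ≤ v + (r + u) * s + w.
Since t ≤ h and h ≤ r, t ≤ r. Then t + u ≤ r + u. By multiplying by a non-negative, (t + u) * s ≤ (r + u) * s. Since y ≤ v, y + (t + u) * s ≤ v + (r + u) * s. Then y + (t + u) * s + w ≤ v + (r + u) * s + w.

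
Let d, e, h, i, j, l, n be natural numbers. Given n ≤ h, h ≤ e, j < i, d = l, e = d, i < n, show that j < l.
From j < i and i < n, j < n. Since n ≤ h, j < h. e = d and h ≤ e, so h ≤ d. d = l, so h ≤ l. Since j < h, j < l.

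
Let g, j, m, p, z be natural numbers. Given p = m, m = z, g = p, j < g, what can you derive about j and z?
j < z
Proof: p = m and m = z, thus p = z. g = p and j < g, therefore j < p. Because p = z, j < z.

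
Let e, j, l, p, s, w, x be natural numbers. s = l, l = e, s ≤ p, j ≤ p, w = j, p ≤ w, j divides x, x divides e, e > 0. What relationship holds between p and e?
p = e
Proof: s = l and l = e, therefore s = e. s ≤ p, so e ≤ p. Because w = j and p ≤ w, p ≤ j. j ≤ p, so j = p. Since j divides x, p divides x. Since x divides e, p divides e. Since e > 0, p ≤ e. e ≤ p, so e = p. Then p = e.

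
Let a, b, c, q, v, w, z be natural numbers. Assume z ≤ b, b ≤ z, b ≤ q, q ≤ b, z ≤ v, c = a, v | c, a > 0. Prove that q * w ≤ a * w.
Because z ≤ b and b ≤ z, z = b. b ≤ q and q ≤ b, so b = q. From z = b, z = q. From c = a and v | c, v | a. a > 0, so v ≤ a. z ≤ v, so z ≤ a. Since z = q, q ≤ a. Then q * w ≤ a * w.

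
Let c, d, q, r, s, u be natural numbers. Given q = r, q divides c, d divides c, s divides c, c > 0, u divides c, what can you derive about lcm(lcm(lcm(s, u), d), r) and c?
lcm(lcm(lcm(s, u), d), r) ≤ c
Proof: s divides c and u divides c, thus lcm(s, u) divides c. Since d divides c, lcm(lcm(s, u), d) divides c. q = r and q divides c, hence r divides c. Since lcm(lcm(s, u), d) divides c, lcm(lcm(lcm(s, u), d), r) divides c. c > 0, so lcm(lcm(lcm(s, u), d), r) ≤ c.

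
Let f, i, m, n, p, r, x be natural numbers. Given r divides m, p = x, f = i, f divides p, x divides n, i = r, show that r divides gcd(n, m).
Because f = i and i = r, f = r. p = x and f divides p, thus f divides x. f = r, so r divides x. Since x divides n, r divides n. r divides m, so r divides gcd(n, m).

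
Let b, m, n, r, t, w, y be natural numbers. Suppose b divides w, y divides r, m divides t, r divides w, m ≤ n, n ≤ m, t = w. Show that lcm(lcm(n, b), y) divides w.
From m ≤ n and n ≤ m, m = n. t = w and m divides t, therefore m divides w. Since m = n, n divides w. b divides w, so lcm(n, b) divides w. Because y divides r and r divides w, y divides w. Since lcm(n, b) divides w, lcm(lcm(n, b), y) divides w.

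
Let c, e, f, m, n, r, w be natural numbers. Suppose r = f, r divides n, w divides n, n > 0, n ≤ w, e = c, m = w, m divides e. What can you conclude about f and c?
f divides c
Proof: w divides n and n > 0, therefore w ≤ n. n ≤ w, so w = n. From m = w and m divides e, w divides e. Since e = c, w divides c. Since w = n, n divides c. Since r divides n, r divides c. Since r = f, f divides c.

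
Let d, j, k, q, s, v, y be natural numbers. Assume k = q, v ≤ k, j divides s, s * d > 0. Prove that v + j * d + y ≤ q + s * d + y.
k = q and v ≤ k, hence v ≤ q. j divides s, thus j * d divides s * d. Because s * d > 0, j * d ≤ s * d. v ≤ q, so v + j * d ≤ q + s * d. Then v + j * d + y ≤ q + s * d + y.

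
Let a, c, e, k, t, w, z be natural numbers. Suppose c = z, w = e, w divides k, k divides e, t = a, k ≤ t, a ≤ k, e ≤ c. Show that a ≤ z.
w = e and w divides k, thus e divides k. k divides e, so e = k. t = a and k ≤ t, so k ≤ a. a ≤ k, so k = a. Since e = k, e = a. Since e ≤ c, a ≤ c. Since c = z, a ≤ z.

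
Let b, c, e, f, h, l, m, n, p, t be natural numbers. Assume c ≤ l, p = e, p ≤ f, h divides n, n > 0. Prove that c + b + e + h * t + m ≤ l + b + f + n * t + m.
c ≤ l, so c + b ≤ l + b. Since p = e and p ≤ f, e ≤ f. Since h divides n and n > 0, h ≤ n. By multiplying by a non-negative, h * t ≤ n * t. Since e ≤ f, e + h * t ≤ f + n * t. Then e + h * t + m ≤ f + n * t + m. Since c + b ≤ l + b, c + b + e + h * t + m ≤ l + b + f + n * t + m.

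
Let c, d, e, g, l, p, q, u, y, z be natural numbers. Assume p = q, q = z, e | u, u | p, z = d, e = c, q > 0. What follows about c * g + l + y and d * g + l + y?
c * g + l + y ≤ d * g + l + y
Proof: Since q = z and z = d, q = d. e | u and u | p, so e | p. p = q, so e | q. q > 0, so e ≤ q. Since e = c, c ≤ q. Since q = d, c ≤ d. Then c * g ≤ d * g. Then c * g + l ≤ d * g + l. Then c * g + l + y ≤ d * g + l + y.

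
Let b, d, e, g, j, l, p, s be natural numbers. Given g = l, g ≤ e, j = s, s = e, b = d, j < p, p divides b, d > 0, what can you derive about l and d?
l < d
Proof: Since g = l and g ≤ e, l ≤ e. j = s and j < p, hence s < p. b = d and p divides b, hence p divides d. d > 0, so p ≤ d. From s < p, s < d. Since s = e, e < d. Since l ≤ e, l < d.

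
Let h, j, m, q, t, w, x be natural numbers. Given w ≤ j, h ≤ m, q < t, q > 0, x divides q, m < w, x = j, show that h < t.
From h ≤ m and m < w, h < w. Since w ≤ j, h < j. Because x = j and x divides q, j divides q. Since q > 0, j ≤ q. From h < j, h < q. q < t, so h < t.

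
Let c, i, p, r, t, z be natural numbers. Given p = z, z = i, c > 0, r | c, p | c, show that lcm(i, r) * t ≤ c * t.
From p = z and p | c, z | c. z = i, so i | c. r | c, so lcm(i, r) | c. c > 0, so lcm(i, r) ≤ c. Then lcm(i, r) * t ≤ c * t.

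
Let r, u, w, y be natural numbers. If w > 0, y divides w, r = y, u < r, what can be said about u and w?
u < w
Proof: r = y and u < r, hence u < y. Since y divides w and w > 0, y ≤ w. u < y, so u < w.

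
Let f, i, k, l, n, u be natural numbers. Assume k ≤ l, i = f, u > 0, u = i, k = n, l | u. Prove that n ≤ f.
u = i and i = f, so u = f. Because k = n and k ≤ l, n ≤ l. Because l | u and u > 0, l ≤ u. Because n ≤ l, n ≤ u. Since u = f, n ≤ f.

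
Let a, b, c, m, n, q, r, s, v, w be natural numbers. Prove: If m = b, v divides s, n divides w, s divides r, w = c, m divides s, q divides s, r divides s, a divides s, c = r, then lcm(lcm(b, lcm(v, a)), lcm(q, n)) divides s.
Because m = b and m divides s, b divides s. v divides s and a divides s, hence lcm(v, a) divides s. b divides s, so lcm(b, lcm(v, a)) divides s. Since w = c and c = r, w = r. r divides s and s divides r, hence r = s. Since w = r, w = s. n divides w, so n divides s. From q divides s, lcm(q, n) divides s. lcm(b, lcm(v, a)) divides s, so lcm(lcm(b, lcm(v, a)), lcm(q, n)) divides s.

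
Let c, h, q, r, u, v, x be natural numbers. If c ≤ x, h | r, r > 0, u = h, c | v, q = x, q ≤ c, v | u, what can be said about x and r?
x ≤ r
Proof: q = x and q ≤ c, hence x ≤ c. Since c ≤ x, c = x. Because u = h and v | u, v | h. h | r, so v | r. c | v, so c | r. Since c = x, x | r. r > 0, so x ≤ r.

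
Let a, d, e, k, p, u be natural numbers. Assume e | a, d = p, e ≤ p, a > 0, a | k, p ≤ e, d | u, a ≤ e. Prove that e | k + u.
e | a and a > 0, so e ≤ a. Since a ≤ e, a = e. a | k, so e | k. p ≤ e and e ≤ p, hence p = e. d = p, so d = e. d | u, so e | u. Since e | k, e | k + u.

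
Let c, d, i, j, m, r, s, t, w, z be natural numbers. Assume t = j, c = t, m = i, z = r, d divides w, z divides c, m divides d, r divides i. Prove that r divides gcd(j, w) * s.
c = t and t = j, hence c = j. z = r and z divides c, thus r divides c. Because c = j, r divides j. Since m divides d and d divides w, m divides w. m = i, so i divides w. r divides i, so r divides w. r divides j, so r divides gcd(j, w). Then r divides gcd(j, w) * s.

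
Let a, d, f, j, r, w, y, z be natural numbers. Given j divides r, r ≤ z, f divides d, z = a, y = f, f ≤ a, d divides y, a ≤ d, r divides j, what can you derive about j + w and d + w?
j + w ≤ d + w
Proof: Since y = f and d divides y, d divides f. Since f divides d, f = d. f ≤ a, so d ≤ a. a ≤ d, so a = d. Since z = a, z = d. r divides j and j divides r, thus r = j. Since r ≤ z, j ≤ z. Since z = d, j ≤ d. Then j + w ≤ d + w.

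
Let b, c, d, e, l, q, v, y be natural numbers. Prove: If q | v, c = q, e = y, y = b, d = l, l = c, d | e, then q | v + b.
e = y and y = b, so e = b. Since d = l and l = c, d = c. Since d | e, c | e. e = b, so c | b. c = q, so q | b. Because q | v, q | v + b.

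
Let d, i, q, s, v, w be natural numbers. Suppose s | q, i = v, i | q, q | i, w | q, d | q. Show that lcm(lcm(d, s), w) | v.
Because q | i and i | q, q = i. i = v, so q = v. From d | q and s | q, lcm(d, s) | q. Because w | q, lcm(lcm(d, s), w) | q. Since q = v, lcm(lcm(d, s), w) | v.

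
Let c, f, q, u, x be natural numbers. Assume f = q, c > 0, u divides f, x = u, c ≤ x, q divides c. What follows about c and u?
c = u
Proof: x = u and c ≤ x, thus c ≤ u. From f = q and u divides f, u divides q. Since q divides c, u divides c. Since c > 0, u ≤ c. Since c ≤ u, c = u.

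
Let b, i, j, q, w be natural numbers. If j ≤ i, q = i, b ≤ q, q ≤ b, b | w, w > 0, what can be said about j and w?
j ≤ w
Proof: b ≤ q and q ≤ b, so b = q. Since b | w, q | w. Since q = i, i | w. w > 0, so i ≤ w. j ≤ i, so j ≤ w.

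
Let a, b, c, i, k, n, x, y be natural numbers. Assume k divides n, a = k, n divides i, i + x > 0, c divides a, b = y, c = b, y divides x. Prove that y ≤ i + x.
From c = b and b = y, c = y. a = k and c divides a, thus c divides k. k divides n, so c divides n. From n divides i, c divides i. Since c = y, y divides i. y divides x, so y divides i + x. i + x > 0, so y ≤ i + x.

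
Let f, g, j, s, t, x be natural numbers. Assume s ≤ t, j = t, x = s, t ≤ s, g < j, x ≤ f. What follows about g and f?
g < f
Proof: Because j = t and g < j, g < t. Because s ≤ t and t ≤ s, s = t. Because x = s, x = t. From x ≤ f, t ≤ f. Since g < t, g < f.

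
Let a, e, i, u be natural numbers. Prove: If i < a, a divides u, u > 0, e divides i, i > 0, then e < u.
From e divides i and i > 0, e ≤ i. a divides u and u > 0, so a ≤ u. Because i < a, i < u. Since e ≤ i, e < u.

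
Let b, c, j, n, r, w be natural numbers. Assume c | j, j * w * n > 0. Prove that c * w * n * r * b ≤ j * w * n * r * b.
Since c | j, c * w | j * w. Then c * w * n | j * w * n. Since j * w * n > 0, c * w * n ≤ j * w * n. Then c * w * n * r ≤ j * w * n * r. Then c * w * n * r * b ≤ j * w * n * r * b.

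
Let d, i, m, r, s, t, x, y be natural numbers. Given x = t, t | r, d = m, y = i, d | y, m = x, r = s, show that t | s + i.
r = s and t | r, hence t | s. From d = m and m = x, d = x. From x = t, d = t. y = i and d | y, thus d | i. Since d = t, t | i. t | s, so t | s + i.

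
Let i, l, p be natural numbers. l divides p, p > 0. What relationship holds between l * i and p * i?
l * i ≤ p * i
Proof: l divides p and p > 0, so l ≤ p. By multiplying by a non-negative, l * i ≤ p * i.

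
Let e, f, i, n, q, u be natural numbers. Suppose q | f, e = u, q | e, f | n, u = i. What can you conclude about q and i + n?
q | i + n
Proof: e = u and u = i, hence e = i. Since q | e, q | i. Because q | f and f | n, q | n. q | i, so q | i + n.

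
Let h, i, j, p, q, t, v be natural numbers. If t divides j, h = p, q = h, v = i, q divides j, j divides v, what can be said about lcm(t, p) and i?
lcm(t, p) divides i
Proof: Because q = h and q divides j, h divides j. Since h = p, p divides j. Because t divides j, lcm(t, p) divides j. v = i and j divides v, so j divides i. Since lcm(t, p) divides j, lcm(t, p) divides i.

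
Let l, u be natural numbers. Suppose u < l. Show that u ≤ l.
u < l. By strict implies non-strict, u ≤ l.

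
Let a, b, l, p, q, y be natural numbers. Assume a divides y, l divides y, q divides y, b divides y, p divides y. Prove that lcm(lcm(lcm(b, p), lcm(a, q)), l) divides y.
b divides y and p divides y, hence lcm(b, p) divides y. a divides y and q divides y, so lcm(a, q) divides y. Since lcm(b, p) divides y, lcm(lcm(b, p), lcm(a, q)) divides y. From l divides y, lcm(lcm(lcm(b, p), lcm(a, q)), l) divides y.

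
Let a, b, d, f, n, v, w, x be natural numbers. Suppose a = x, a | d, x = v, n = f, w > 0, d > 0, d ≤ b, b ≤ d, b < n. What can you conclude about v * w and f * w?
v * w < f * w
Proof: a = x and a | d, thus x | d. Since d > 0, x ≤ d. x = v, so v ≤ d. b ≤ d and d ≤ b, therefore b = d. n = f and b < n, therefore b < f. b = d, so d < f. v ≤ d, so v < f. w > 0, so v * w < f * w.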